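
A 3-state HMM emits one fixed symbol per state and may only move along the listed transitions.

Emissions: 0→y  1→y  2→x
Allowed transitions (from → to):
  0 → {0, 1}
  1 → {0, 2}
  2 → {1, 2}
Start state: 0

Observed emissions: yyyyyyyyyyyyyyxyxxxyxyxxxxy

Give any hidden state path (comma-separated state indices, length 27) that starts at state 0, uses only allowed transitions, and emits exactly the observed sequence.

0,0,0,1,0,1,0,0,1,0,0,0,0,1,2,1,2,2,2,1,2,1,2,2,2,2,1

  t0 'y' -> {0,1}, take 0 (start)
  t1 'y' -> {0,1}, take 0 (0->0 ok)
  t2 'y' -> {0,1}, take 0 (0->0 ok)
  t3 'y' -> {0,1}, take 1 (0->1 ok)
  t4 'y' -> {0,1}, take 0 (1->0 ok)
  t5 'y' -> {0,1}, take 1 (0->1 ok)
  t6 'y' -> {0,1}, take 0 (1->0 ok)
  t7 'y' -> {0,1}, take 0 (0->0 ok)
  t8 'y' -> {0,1}, take 1 (0->1 ok)
  t9 'y' -> {0,1}, take 0 (1->0 ok)
  t10 'y' -> {0,1}, take 0 (0->0 ok)
  t11 'y' -> {0,1}, take 0 (0->0 ok)
  t12 'y' -> {0,1}, take 0 (0->0 ok)
  t13 'y' -> {0,1}, take 1 (0->1 ok)
  t14 'x' -> {2}, take 2 (1->2 ok)
  t15 'y' -> {0,1}, take 1 (2->1 ok)
  t16 'x' -> {2}, take 2 (1->2 ok)
  t17 'x' -> {2}, take 2 (2->2 ok)
  t18 'x' -> {2}, take 2 (2->2 ok)
  t19 'y' -> {0,1}, take 1 (2->1 ok)
  t20 'x' -> {2}, take 2 (1->2 ok)
  t21 'y' -> {0,1}, take 1 (2->1 ok)
  t22 'x' -> {2}, take 2 (1->2 ok)
  t23 'x' -> {2}, take 2 (2->2 ok)
  t24 'x' -> {2}, take 2 (2->2 ok)
  t25 'x' -> {2}, take 2 (2->2 ok)
  t26 'y' -> {0,1}, take 1 (2->1 ok)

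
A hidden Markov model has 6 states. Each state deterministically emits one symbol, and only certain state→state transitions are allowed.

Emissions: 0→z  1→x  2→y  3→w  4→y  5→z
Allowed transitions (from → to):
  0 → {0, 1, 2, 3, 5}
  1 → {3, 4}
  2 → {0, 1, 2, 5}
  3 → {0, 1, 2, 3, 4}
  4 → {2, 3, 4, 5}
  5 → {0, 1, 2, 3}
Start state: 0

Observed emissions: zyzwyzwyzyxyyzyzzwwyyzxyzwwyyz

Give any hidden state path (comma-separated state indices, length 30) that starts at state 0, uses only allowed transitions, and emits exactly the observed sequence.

0,2,0,3,2,0,3,4,5,2,1,4,2,5,2,5,0,3,3,4,4,5,1,4,5,3,3,2,2,5

  0: obs=z cand={0,5} pick 0 [start]
  1: obs=y cand={2,4} pick 2 [0->2 ok]
  2: obs=z cand={0,5} pick 0 [2->0 ok]
  3: obs=w cand={3} pick 3 [0->3 ok]
  4: obs=y cand={2,4} pick 2 [3->2 ok]
  5: obs=z cand={0,5} pick 0 [2->0 ok]
  6: obs=w cand={3} pick 3 [0->3 ok]
  7: obs=y cand={2,4} pick 4 [3->4 ok]
  8: obs=z cand={0,5} pick 5 [4->5 ok]
  9: obs=y cand={2,4} pick 2 [5->2 ok]
  10: obs=x cand={1} pick 1 [2->1 ok]
  11: obs=y cand={2,4} pick 4 [1->4 ok]
  12: obs=y cand={2,4} pick 2 [4->2 ok]
  13: obs=z cand={0,5} pick 5 [2->5 ok]
  14: obs=y cand={2,4} pick 2 [5->2 ok]
  15: obs=z cand={0,5} pick 5 [2->5 ok]
  16: obs=z cand={0,5} pick 0 [5->0 ok]
  17: obs=w cand={3} pick 3 [0->3 ok]
  18: obs=w cand={3} pick 3 [3->3 ok]
  19: obs=y cand={2,4} pick 4 [3->4 ok]
  20: obs=y cand={2,4} pick 4 [4->4 ok]
  21: obs=z cand={0,5} pick 5 [4->5 ok]
  22: obs=x cand={1} pick 1 [5->1 ok]
  23: obs=y cand={2,4} pick 4 [1->4 ok]
  24: obs=z cand={0,5} pick 5 [4->5 ok]
  25: obs=w cand={3} pick 3 [5->3 ok]
  26: obs=w cand={3} pick 3 [3->3 ok]
  27: obs=y cand={2,4} pick 2 [3->2 ok]
  28: obs=y cand={2,4} pick 2 [2->2 ok]
  29: obs=z cand={0,5} pick 5 [2->5 ok]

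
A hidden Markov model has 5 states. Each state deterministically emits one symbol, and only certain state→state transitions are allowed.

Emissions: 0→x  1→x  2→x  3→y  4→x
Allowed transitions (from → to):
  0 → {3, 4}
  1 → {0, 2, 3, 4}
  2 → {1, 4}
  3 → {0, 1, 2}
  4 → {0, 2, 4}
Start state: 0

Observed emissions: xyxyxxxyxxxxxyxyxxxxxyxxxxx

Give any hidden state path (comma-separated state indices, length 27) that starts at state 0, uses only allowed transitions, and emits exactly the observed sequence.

  [0] x  {0,1,2,4}  => 0  start
  [1] y  {3}  => 3  0->3 ok
  [2] x  {0,1,2,4}  => 0  3->0 ok
  [3] y  {3}  => 3  0->3 ok
  [4] x  {0,1,2,4}  => 2  3->2 ok
  [5] x  {0,1,2,4}  => 4  2->4 ok
  [6] x  {0,1,2,4}  => 0  4->0 ok
  [7] y  {3}  => 3  0->3 ok
  [8] x  {0,1,2,4}  => 2  3->2 ok
  [9] x  {0,1,2,4}  => 4  2->4 ok
  [10] x  {0,1,2,4}  => 4  4->4 ok
  [11] x  {0,1,2,4}  => 2  4->2 ok
  [12] x  {0,1,2,4}  => 1  2->1 ok
  [13] y  {3}  => 3  1->3 ok
  [14] x  {0,1,2,4}  => 0  3->0 ok
  [15] y  {3}  => 3  0->3 ok
  [16] x  {0,1,2,4}  => 2  3->2 ok
  [17] x  {0,1,2,4}  => 4  2->4 ok
  [18] x  {0,1,2,4}  => 4  4->4 ok
  [19] x  {0,1,2,4}  => 4  4->4 ok
  [20] x  {0,1,2,4}  => 0  4->0 ok
  [21] y  {3}  => 3  0->3 ok
  [22] x  {0,1,2,4}  => 2  3->2 ok
  [23] x  {0,1,2,4}  => 4  2->4 ok
  [24] x  {0,1,2,4}  => 2  4->2 ok
  [25] x  {0,1,2,4}  => 4  2->4 ok
  [26] x  {0,1,2,4}  => 2  4->2 ok

0,3,0,3,2,4,0,3,2,4,4,2,1,3,0,3,2,4,4,4,0,3,2,4,2,4,2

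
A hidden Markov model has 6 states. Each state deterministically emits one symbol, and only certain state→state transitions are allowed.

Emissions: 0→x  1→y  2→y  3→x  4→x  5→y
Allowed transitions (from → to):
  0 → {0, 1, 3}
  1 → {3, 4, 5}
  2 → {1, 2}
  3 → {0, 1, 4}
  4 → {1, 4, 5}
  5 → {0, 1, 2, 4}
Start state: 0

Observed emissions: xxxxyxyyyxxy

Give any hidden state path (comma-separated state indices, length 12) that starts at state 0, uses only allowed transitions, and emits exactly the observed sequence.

0,3,0,3,1,4,5,1,5,0,0,1

  0: obs=x cand={0,3,4} pick 0 [start]
  1: obs=x cand={0,3,4} pick 3 [0->3 ok]
  2: obs=x cand={0,3,4} pick 0 [3->0 ok]
  3: obs=x cand={0,3,4} pick 3 [0->3 ok]
  4: obs=y cand={1,2,5} pick 1 [3->1 ok]
  5: obs=x cand={0,3,4} pick 4 [1->4 ok]
  6: obs=y cand={1,2,5} pick 5 [4->5 ok]
  7: obs=y cand={1,2,5} pick 1 [5->1 ok]
  8: obs=y cand={1,2,5} pick 5 [1->5 ok]
  9: obs=x cand={0,3,4} pick 0 [5->0 ok]
  10: obs=x cand={0,3,4} pick 0 [0->0 ok]
  11: obs=y cand={1,2,5} pick 1 [0->1 ok]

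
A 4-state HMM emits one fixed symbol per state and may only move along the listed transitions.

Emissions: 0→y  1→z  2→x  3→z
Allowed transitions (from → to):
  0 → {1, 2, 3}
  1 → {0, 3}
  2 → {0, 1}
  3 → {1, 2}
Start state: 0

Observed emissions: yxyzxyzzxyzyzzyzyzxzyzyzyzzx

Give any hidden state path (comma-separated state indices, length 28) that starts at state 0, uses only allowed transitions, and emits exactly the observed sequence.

  pos 0: y in {0}, choose 0; start
  pos 1: x in {2}, choose 2; 0->2 ok
  pos 2: y in {0}, choose 0; 2->0 ok
  pos 3: z in {1,3}, choose 3; 0->3 ok
  pos 4: x in {2}, choose 2; 3->2 ok
  pos 5: y in {0}, choose 0; 2->0 ok
  pos 6: z in {1,3}, choose 1; 0->1 ok
  pos 7: z in {1,3}, choose 3; 1->3 ok
  pos 8: x in {2}, choose 2; 3->2 ok
  pos 9: y in {0}, choose 0; 2->0 ok
  pos 10: z in {1,3}, choose 1; 0->1 ok
  pos 11: y in {0}, choose 0; 1->0 ok
  pos 12: z in {1,3}, choose 3; 0->3 ok
  pos 13: z in {1,3}, choose 1; 3->1 ok
  pos 14: y in {0}, choose 0; 1->0 ok
  pos 15: z in {1,3}, choose 1; 0->1 ok
  pos 16: y in {0}, choose 0; 1->0 ok
  pos 17: z in {1,3}, choose 3; 0->3 ok
  pos 18: x in {2}, choose 2; 3->2 ok
  pos 19: z in {1,3}, choose 1; 2->1 ok
  pos 20: y in {0}, choose 0; 1->0 ok
  pos 21: z in {1,3}, choose 1; 0->1 ok
  pos 22: y in {0}, choose 0; 1->0 ok
  pos 23: z in {1,3}, choose 1; 0->1 ok
  pos 24: y in {0}, choose 0; 1->0 ok
  pos 25: z in {1,3}, choose 1; 0->1 ok
  pos 26: z in {1,3}, choose 3; 1->3 ok
  pos 27: x in {2}, choose 2; 3->2 ok

0,2,0,3,2,0,1,3,2,0,1,0,3,1,0,1,0,3,2,1,0,1,0,1,0,1,3,2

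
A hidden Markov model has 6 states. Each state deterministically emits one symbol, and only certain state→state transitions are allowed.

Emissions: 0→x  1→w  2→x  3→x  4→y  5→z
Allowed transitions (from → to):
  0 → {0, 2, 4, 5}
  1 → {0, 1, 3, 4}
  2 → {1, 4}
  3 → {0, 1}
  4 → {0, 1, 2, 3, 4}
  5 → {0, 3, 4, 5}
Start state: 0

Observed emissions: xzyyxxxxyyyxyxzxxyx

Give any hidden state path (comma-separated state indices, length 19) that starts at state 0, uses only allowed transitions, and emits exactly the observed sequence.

0,5,4,4,3,0,0,2,4,4,4,2,4,0,5,0,0,4,0

  pos 0: x in {0,2,3}, choose 0; start
  pos 1: z in {5}, choose 5; 0->5 ok
  pos 2: y in {4}, choose 4; 5->4 ok
  pos 3: y in {4}, choose 4; 4->4 ok
  pos 4: x in {0,2,3}, choose 3; 4->3 ok
  pos 5: x in {0,2,3}, choose 0; 3->0 ok
  pos 6: x in {0,2,3}, choose 0; 0->0 ok
  pos 7: x in {0,2,3}, choose 2; 0->2 ok
  pos 8: y in {4}, choose 4; 2->4 ok
  pos 9: y in {4}, choose 4; 4->4 ok
  pos 10: y in {4}, choose 4; 4->4 ok
  pos 11: x in {0,2,3}, choose 2; 4->2 ok
  pos 12: y in {4}, choose 4; 2->4 ok
  pos 13: x in {0,2,3}, choose 0; 4->0 ok
  pos 14: z in {5}, choose 5; 0->5 ok
  pos 15: x in {0,2,3}, choose 0; 5->0 ok
  pos 16: x in {0,2,3}, choose 0; 0->0 ok
  pos 17: y in {4}, choose 4; 0->4 ok
  pos 18: x in {0,2,3}, choose 0; 4->0 ok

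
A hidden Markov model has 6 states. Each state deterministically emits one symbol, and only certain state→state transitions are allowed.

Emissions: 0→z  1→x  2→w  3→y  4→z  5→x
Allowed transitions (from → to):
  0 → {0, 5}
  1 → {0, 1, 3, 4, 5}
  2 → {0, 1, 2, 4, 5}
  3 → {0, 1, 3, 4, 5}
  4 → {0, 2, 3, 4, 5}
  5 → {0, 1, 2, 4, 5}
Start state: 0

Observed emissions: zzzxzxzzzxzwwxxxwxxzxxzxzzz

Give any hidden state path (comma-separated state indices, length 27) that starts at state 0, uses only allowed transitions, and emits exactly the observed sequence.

  [0] z  {0,4}  => 0  start
  [1] z  {0,4}  => 0  0->0 ok
  [2] z  {0,4}  => 0  0->0 ok
  [3] x  {1,5}  => 5  0->5 ok
  [4] z  {0,4}  => 0  5->0 ok
  [5] x  {1,5}  => 5  0->5 ok
  [6] z  {0,4}  => 4  5->4 ok
  [7] z  {0,4}  => 0  4->0 ok
  [8] z  {0,4}  => 0  0->0 ok
  [9] x  {1,5}  => 5  0->5 ok
  [10] z  {0,4}  => 4  5->4 ok
  [11] w  {2}  => 2  4->2 ok
  [12] w  {2}  => 2  2->2 ok
  [13] x  {1,5}  => 1  2->1 ok
  [14] x  {1,5}  => 1  1->1 ok
  [15] x  {1,5}  => 5  1->5 ok
  [16] w  {2}  => 2  5->2 ok
  [17] x  {1,5}  => 5  2->5 ok
  [18] x  {1,5}  => 1  5->1 ok
  [19] z  {0,4}  => 0  1->0 ok
  [20] x  {1,5}  => 5  0->5 ok
  [21] x  {1,5}  => 1  5->1 ok
  [22] z  {0,4}  => 4  1->4 ok
  [23] x  {1,5}  => 5  4->5 ok
  [24] z  {0,4}  => 4  5->4 ok
  [25] z  {0,4}  => 4  4->4 ok
  [26] z  {0,4}  => 0  4->0 ok

0,0,0,5,0,5,4,0,0,5,4,2,2,1,1,5,2,5,1,0,5,1,4,5,4,4,0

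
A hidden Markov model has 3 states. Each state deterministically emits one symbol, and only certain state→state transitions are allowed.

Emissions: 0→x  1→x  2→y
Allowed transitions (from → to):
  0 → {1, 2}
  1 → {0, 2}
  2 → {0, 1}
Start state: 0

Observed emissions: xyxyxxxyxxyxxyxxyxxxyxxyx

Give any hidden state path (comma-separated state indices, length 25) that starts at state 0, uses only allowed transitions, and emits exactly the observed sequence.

0,2,1,2,0,1,0,2,1,0,2,1,0,2,1,0,2,1,0,1,2,0,1,2,1

  0: obs=x cand={0,1} pick 0 [start]
  1: obs=y cand={2} pick 2 [0->2 ok]
  2: obs=x cand={0,1} pick 1 [2->1 ok]
  3: obs=y cand={2} pick 2 [1->2 ok]
  4: obs=x cand={0,1} pick 0 [2->0 ok]
  5: obs=x cand={0,1} pick 1 [0->1 ok]
  6: obs=x cand={0,1} pick 0 [1->0 ok]
  7: obs=y cand={2} pick 2 [0->2 ok]
  8: obs=x cand={0,1} pick 1 [2->1 ok]
  9: obs=x cand={0,1} pick 0 [1->0 ok]
  10: obs=y cand={2} pick 2 [0->2 ok]
  11: obs=x cand={0,1} pick 1 [2->1 ok]
  12: obs=x cand={0,1} pick 0 [1->0 ok]
  13: obs=y cand={2} pick 2 [0->2 ok]
  14: obs=x cand={0,1} pick 1 [2->1 ok]
  15: obs=x cand={0,1} pick 0 [1->0 ok]
  16: obs=y cand={2} pick 2 [0->2 ok]
  17: obs=x cand={0,1} pick 1 [2->1 ok]
  18: obs=x cand={0,1} pick 0 [1->0 ok]
  19: obs=x cand={0,1} pick 1 [0->1 ok]
  20: obs=y cand={2} pick 2 [1->2 ok]
  21: obs=x cand={0,1} pick 0 [2->0 ok]
  22: obs=x cand={0,1} pick 1 [0->1 ok]
  23: obs=y cand={2} pick 2 [1->2 ok]
  24: obs=x cand={0,1} pick 1 [2->1 ok]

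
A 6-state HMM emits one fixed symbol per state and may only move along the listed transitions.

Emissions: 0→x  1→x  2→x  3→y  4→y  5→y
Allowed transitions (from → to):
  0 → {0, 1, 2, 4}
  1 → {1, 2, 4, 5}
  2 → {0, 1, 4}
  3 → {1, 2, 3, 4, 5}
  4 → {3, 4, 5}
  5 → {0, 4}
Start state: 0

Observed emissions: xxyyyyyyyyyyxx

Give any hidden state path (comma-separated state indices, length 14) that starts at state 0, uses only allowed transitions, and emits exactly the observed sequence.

0,0,4,3,5,4,5,4,3,4,4,3,1,1

  [0] x  {0,1,2}  => 0  start
  [1] x  {0,1,2}  => 0  0->0 ok
  [2] y  {3,4,5}  => 4  0->4 ok
  [3] y  {3,4,5}  => 3  4->3 ok
  [4] y  {3,4,5}  => 5  3->5 ok
  [5] y  {3,4,5}  => 4  5->4 ok
  [6] y  {3,4,5}  => 5  4->5 ok
  [7] y  {3,4,5}  => 4  5->4 ok
  [8] y  {3,4,5}  => 3  4->3 ok
  [9] y  {3,4,5}  => 4  3->4 ok
  [10] y  {3,4,5}  => 4  4->4 ok
  [11] y  {3,4,5}  => 3  4->3 ok
  [12] x  {0,1,2}  => 1  3->1 ok
  [13] x  {0,1,2}  => 1  1->1 ok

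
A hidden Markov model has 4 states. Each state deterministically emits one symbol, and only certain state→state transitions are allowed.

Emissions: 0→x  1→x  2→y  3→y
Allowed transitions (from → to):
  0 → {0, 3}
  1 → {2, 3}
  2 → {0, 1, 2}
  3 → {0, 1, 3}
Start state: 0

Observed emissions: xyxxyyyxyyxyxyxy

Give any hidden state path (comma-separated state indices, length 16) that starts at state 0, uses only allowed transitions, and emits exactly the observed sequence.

0,3,0,0,3,3,3,1,2,2,0,3,1,3,0,3

  t0 'x' -> {0,1}, take 0 (start)
  t1 'y' -> {2,3}, take 3 (0->3 ok)
  t2 'x' -> {0,1}, take 0 (3->0 ok)
  t3 'x' -> {0,1}, take 0 (0->0 ok)
  t4 'y' -> {2,3}, take 3 (0->3 ok)
  t5 'y' -> {2,3}, take 3 (3->3 ok)
  t6 'y' -> {2,3}, take 3 (3->3 ok)
  t7 'x' -> {0,1}, take 1 (3->1 ok)
  t8 'y' -> {2,3}, take 2 (1->2 ok)
  t9 'y' -> {2,3}, take 2 (2->2 ok)
  t10 'x' -> {0,1}, take 0 (2->0 ok)
  t11 'y' -> {2,3}, take 3 (0->3 ok)
  t12 'x' -> {0,1}, take 1 (3->1 ok)
  t13 'y' -> {2,3}, take 3 (1->3 ok)
  t14 'x' -> {0,1}, take 0 (3->0 ok)
  t15 'y' -> {2,3}, take 3 (0->3 ok)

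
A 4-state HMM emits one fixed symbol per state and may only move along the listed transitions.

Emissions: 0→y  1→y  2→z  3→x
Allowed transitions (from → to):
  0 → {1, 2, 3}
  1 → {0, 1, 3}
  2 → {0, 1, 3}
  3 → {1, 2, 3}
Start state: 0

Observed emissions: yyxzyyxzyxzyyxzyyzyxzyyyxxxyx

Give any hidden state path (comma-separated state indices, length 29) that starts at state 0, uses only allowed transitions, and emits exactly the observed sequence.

0,1,3,2,1,1,3,2,1,3,2,1,0,3,2,1,0,2,1,3,2,0,1,1,3,3,3,1,3

  t0 'y' -> {0,1}, take 0 (start)
  t1 'y' -> {0,1}, take 1 (0->1 ok)
  t2 'x' -> {3}, take 3 (1->3 ok)
  t3 'z' -> {2}, take 2 (3->2 ok)
  t4 'y' -> {0,1}, take 1 (2->1 ok)
  t5 'y' -> {0,1}, take 1 (1->1 ok)
  t6 'x' -> {3}, take 3 (1->3 ok)
  t7 'z' -> {2}, take 2 (3->2 ok)
  t8 'y' -> {0,1}, take 1 (2->1 ok)
  t9 'x' -> {3}, take 3 (1->3 ok)
  t10 'z' -> {2}, take 2 (3->2 ok)
  t11 'y' -> {0,1}, take 1 (2->1 ok)
  t12 'y' -> {0,1}, take 0 (1->0 ok)
  t13 'x' -> {3}, take 3 (0->3 ok)
  t14 'z' -> {2}, take 2 (3->2 ok)
  t15 'y' -> {0,1}, take 1 (2->1 ok)
  t16 'y' -> {0,1}, take 0 (1->0 ok)
  t17 'z' -> {2}, take 2 (0->2 ok)
  t18 'y' -> {0,1}, take 1 (2->1 ok)
  t19 'x' -> {3}, take 3 (1->3 ok)
  t20 'z' -> {2}, take 2 (3->2 ok)
  t21 'y' -> {0,1}, take 0 (2->0 ok)
  t22 'y' -> {0,1}, take 1 (0->1 ok)
  t23 'y' -> {0,1}, take 1 (1->1 ok)
  t24 'x' -> {3}, take 3 (1->3 ok)
  t25 'x' -> {3}, take 3 (3->3 ok)
  t26 'x' -> {3}, take 3 (3->3 ok)
  t27 'y' -> {0,1}, take 1 (3->1 ok)
  t28 'x' -> {3}, take 3 (1->3 ok)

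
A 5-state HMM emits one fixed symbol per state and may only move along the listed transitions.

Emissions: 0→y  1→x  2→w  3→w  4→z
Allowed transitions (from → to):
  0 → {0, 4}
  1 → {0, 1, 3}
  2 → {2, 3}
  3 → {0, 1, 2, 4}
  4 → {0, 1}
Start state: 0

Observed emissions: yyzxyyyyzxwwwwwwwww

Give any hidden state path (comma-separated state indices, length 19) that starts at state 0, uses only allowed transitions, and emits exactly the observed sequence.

0,0,4,1,0,0,0,0,4,1,3,2,2,2,3,2,2,2,3

  0: obs=y cand={0} pick 0 [start]
  1: obs=y cand={0} pick 0 [0->0 ok]
  2: obs=z cand={4} pick 4 [0->4 ok]
  3: obs=x cand={1} pick 1 [4->1 ok]
  4: obs=y cand={0} pick 0 [1->0 ok]
  5: obs=y cand={0} pick 0 [0->0 ok]
  6: obs=y cand={0} pick 0 [0->0 ok]
  7: obs=y cand={0} pick 0 [0->0 ok]
  8: obs=z cand={4} pick 4 [0->4 ok]
  9: obs=x cand={1} pick 1 [4->1 ok]
  10: obs=w cand={2,3} pick 3 [1->3 ok]
  11: obs=w cand={2,3} pick 2 [3->2 ok]
  12: obs=w cand={2,3} pick 2 [2->2 ok]
  13: obs=w cand={2,3} pick 2 [2->2 ok]
  14: obs=w cand={2,3} pick 3 [2->3 ok]
  15: obs=w cand={2,3} pick 2 [3->2 ok]
  16: obs=w cand={2,3} pick 2 [2->2 ok]
  17: obs=w cand={2,3} pick 2 [2->2 ok]
  18: obs=w cand={2,3} pick 3 [2->3 ok]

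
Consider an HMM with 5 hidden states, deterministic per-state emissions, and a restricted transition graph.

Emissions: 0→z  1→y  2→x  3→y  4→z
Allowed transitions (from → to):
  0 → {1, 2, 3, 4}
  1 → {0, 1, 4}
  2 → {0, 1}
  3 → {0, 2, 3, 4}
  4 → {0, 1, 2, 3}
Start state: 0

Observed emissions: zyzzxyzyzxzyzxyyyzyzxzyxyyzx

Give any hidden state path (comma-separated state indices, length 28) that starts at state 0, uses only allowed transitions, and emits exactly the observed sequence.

0,1,0,4,2,1,4,3,4,2,0,3,4,2,1,1,1,4,1,0,2,0,3,2,1,1,4,2

  t0 'z' -> {0,4}, take 0 (start)
  t1 'y' -> {1,3}, take 1 (0->1 ok)
  t2 'z' -> {0,4}, take 0 (1->0 ok)
  t3 'z' -> {0,4}, take 4 (0->4 ok)
  t4 'x' -> {2}, take 2 (4->2 ok)
  t5 'y' -> {1,3}, take 1 (2->1 ok)
  t6 'z' -> {0,4}, take 4 (1->4 ok)
  t7 'y' -> {1,3}, take 3 (4->3 ok)
  t8 'z' -> {0,4}, take 4 (3->4 ok)
  t9 'x' -> {2}, take 2 (4->2 ok)
  t10 'z' -> {0,4}, take 0 (2->0 ok)
  t11 'y' -> {1,3}, take 3 (0->3 ok)
  t12 'z' -> {0,4}, take 4 (3->4 ok)
  t13 'x' -> {2}, take 2 (4->2 ok)
  t14 'y' -> {1,3}, take 1 (2->1 ok)
  t15 'y' -> {1,3}, take 1 (1->1 ok)
  t16 'y' -> {1,3}, take 1 (1->1 ok)
  t17 'z' -> {0,4}, take 4 (1->4 ok)
  t18 'y' -> {1,3}, take 1 (4->1 ok)
  t19 'z' -> {0,4}, take 0 (1->0 ok)
  t20 'x' -> {2}, take 2 (0->2 ok)
  t21 'z' -> {0,4}, take 0 (2->0 ok)
  t22 'y' -> {1,3}, take 3 (0->3 ok)
  t23 'x' -> {2}, take 2 (3->2 ok)
  t24 'y' -> {1,3}, take 1 (2->1 ok)
  t25 'y' -> {1,3}, take 1 (1->1 ok)
  t26 'z' -> {0,4}, take 4 (1->4 ok)
  t27 'x' -> {2}, take 2 (4->2 ok)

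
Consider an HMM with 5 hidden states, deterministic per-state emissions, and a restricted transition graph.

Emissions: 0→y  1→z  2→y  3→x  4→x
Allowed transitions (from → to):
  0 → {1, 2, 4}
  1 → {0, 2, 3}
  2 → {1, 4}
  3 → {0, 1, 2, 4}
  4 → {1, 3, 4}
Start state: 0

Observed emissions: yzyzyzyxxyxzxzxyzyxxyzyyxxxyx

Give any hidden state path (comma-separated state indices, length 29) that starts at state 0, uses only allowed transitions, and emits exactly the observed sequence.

0,1,2,1,2,1,2,4,3,2,4,1,3,1,3,2,1,0,4,3,2,1,0,2,4,4,3,2,4

  pos 0: y in {0,2}, choose 0; start
  pos 1: z in {1}, choose 1; 0->1 ok
  pos 2: y in {0,2}, choose 2; 1->2 ok
  pos 3: z in {1}, choose 1; 2->1 ok
  pos 4: y in {0,2}, choose 2; 1->2 ok
  pos 5: z in {1}, choose 1; 2->1 ok
  pos 6: y in {0,2}, choose 2; 1->2 ok
  pos 7: x in {3,4}, choose 4; 2->4 ok
  pos 8: x in {3,4}, choose 3; 4->3 ok
  pos 9: y in {0,2}, choose 2; 3->2 ok
  pos 10: x in {3,4}, choose 4; 2->4 ok
  pos 11: z in {1}, choose 1; 4->1 ok
  pos 12: x in {3,4}, choose 3; 1->3 ok
  pos 13: z in {1}, choose 1; 3->1 ok
  pos 14: x in {3,4}, choose 3; 1->3 ok
  pos 15: y in {0,2}, choose 2; 3->2 ok
  pos 16: z in {1}, choose 1; 2->1 ok
  pos 17: y in {0,2}, choose 0; 1->0 ok
  pos 18: x in {3,4}, choose 4; 0->4 ok
  pos 19: x in {3,4}, choose 3; 4->3 ok
  pos 20: y in {0,2}, choose 2; 3->2 ok
  pos 21: z in {1}, choose 1; 2->1 ok
  pos 22: y in {0,2}, choose 0; 1->0 ok
  pos 23: y in {0,2}, choose 2; 0->2 ok
  pos 24: x in {3,4}, choose 4; 2->4 ok
  pos 25: x in {3,4}, choose 4; 4->4 ok
  pos 26: x in {3,4}, choose 3; 4->3 ok
  pos 27: y in {0,2}, choose 2; 3->2 ok
  pos 28: x in {3,4}, choose 4; 2->4 ok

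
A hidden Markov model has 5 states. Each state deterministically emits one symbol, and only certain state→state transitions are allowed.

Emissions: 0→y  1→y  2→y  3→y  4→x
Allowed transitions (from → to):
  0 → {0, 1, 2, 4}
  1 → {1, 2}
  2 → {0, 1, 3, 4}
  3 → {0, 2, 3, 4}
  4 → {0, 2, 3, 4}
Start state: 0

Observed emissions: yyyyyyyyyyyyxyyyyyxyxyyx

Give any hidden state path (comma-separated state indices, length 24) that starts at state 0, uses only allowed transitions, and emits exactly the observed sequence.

0,1,1,2,3,2,1,1,2,0,0,2,4,0,0,0,1,2,4,0,4,3,0,4

  pos 0: y in {0,1,2,3}, choose 0; start
  pos 1: y in {0,1,2,3}, choose 1; 0->1 ok
  pos 2: y in {0,1,2,3}, choose 1; 1->1 ok
  pos 3: y in {0,1,2,3}, choose 2; 1->2 ok
  pos 4: y in {0,1,2,3}, choose 3; 2->3 ok
  pos 5: y in {0,1,2,3}, choose 2; 3->2 ok
  pos 6: y in {0,1,2,3}, choose 1; 2->1 ok
  pos 7: y in {0,1,2,3}, choose 1; 1->1 ok
  pos 8: y in {0,1,2,3}, choose 2; 1->2 ok
  pos 9: y in {0,1,2,3}, choose 0; 2->0 ok
  pos 10: y in {0,1,2,3}, choose 0; 0->0 ok
  pos 11: y in {0,1,2,3}, choose 2; 0->2 ok
  pos 12: x in {4}, choose 4; 2->4 ok
  pos 13: y in {0,1,2,3}, choose 0; 4->0 ok
  pos 14: y in {0,1,2,3}, choose 0; 0->0 ok
  pos 15: y in {0,1,2,3}, choose 0; 0->0 ok
  pos 16: y in {0,1,2,3}, choose 1; 0->1 ok
  pos 17: y in {0,1,2,3}, choose 2; 1->2 ok
  pos 18: x in {4}, choose 4; 2->4 ok
  pos 19: y in {0,1,2,3}, choose 0; 4->0 ok
  pos 20: x in {4}, choose 4; 0->4 ok
  pos 21: y in {0,1,2,3}, choose 3; 4->3 ok
  pos 22: y in {0,1,2,3}, choose 0; 3->0 ok
  pos 23: x in {4}, choose 4; 0->4 ok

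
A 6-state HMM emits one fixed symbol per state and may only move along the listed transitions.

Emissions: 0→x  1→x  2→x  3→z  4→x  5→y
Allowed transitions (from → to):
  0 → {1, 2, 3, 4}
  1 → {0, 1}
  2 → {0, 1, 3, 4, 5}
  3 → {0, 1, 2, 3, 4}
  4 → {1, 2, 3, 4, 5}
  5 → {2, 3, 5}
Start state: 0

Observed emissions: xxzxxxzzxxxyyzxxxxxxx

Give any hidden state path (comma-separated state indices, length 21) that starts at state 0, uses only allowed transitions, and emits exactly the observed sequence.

  pos 0: x in {0,1,2,4}, choose 0; start
  pos 1: x in {0,1,2,4}, choose 4; 0->4 ok
  pos 2: z in {3}, choose 3; 4->3 ok
  pos 3: x in {0,1,2,4}, choose 4; 3->4 ok
  pos 4: x in {0,1,2,4}, choose 4; 4->4 ok
  pos 5: x in {0,1,2,4}, choose 4; 4->4 ok
  pos 6: z in {3}, choose 3; 4->3 ok
  pos 7: z in {3}, choose 3; 3->3 ok
  pos 8: x in {0,1,2,4}, choose 1; 3->1 ok
  pos 9: x in {0,1,2,4}, choose 0; 1->0 ok
  pos 10: x in {0,1,2,4}, choose 4; 0->4 ok
  pos 11: y in {5}, choose 5; 4->5 ok
  pos 12: y in {5}, choose 5; 5->5 ok
  pos 13: z in {3}, choose 3; 5->3 ok
  pos 14: x in {0,1,2,4}, choose 0; 3->0 ok
  pos 15: x in {0,1,2,4}, choose 1; 0->1 ok
  pos 16: x in {0,1,2,4}, choose 1; 1->1 ok
  pos 17: x in {0,1,2,4}, choose 0; 1->0 ok
  pos 18: x in {0,1,2,4}, choose 2; 0->2 ok
  pos 19: x in {0,1,2,4}, choose 0; 2->0 ok
  pos 20: x in {0,1,2,4}, choose 4; 0->4 ok

0,4,3,4,4,4,3,3,1,0,4,5,5,3,0,1,1,0,2,0,4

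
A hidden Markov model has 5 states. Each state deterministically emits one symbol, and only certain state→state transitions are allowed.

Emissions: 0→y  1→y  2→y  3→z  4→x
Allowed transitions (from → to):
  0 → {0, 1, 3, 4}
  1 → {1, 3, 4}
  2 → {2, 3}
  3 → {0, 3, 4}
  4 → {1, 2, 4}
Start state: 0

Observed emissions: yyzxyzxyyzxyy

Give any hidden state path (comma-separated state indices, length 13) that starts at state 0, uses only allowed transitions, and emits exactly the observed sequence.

  [0] y  {0,1,2}  => 0  start
  [1] y  {0,1,2}  => 0  0->0 ok
  [2] z  {3}  => 3  0->3 ok
  [3] x  {4}  => 4  3->4 ok
  [4] y  {0,1,2}  => 2  4->2 ok
  [5] z  {3}  => 3  2->3 ok
  [6] x  {4}  => 4  3->4 ok
  [7] y  {0,1,2}  => 1  4->1 ok
  [8] y  {0,1,2}  => 1  1->1 ok
  [9] z  {3}  => 3  1->3 ok
  [10] x  {4}  => 4  3->4 ok
  [11] y  {0,1,2}  => 1  4->1 ok
  [12] y  {0,1,2}  => 1  1->1 ok

0,0,3,4,2,3,4,1,1,3,4,1,1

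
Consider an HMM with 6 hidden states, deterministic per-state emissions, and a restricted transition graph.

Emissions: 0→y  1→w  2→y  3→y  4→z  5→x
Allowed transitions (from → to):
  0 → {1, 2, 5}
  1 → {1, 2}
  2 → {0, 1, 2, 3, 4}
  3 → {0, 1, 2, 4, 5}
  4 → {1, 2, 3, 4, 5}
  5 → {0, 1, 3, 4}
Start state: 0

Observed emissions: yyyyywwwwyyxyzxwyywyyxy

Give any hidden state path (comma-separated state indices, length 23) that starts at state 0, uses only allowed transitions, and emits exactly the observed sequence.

0,2,2,3,2,1,1,1,1,2,0,5,3,4,5,1,2,3,1,2,3,5,3

  pos 0: y in {0,2,3}, choose 0; start
  pos 1: y in {0,2,3}, choose 2; 0->2 ok
  pos 2: y in {0,2,3}, choose 2; 2->2 ok
  pos 3: y in {0,2,3}, choose 3; 2->3 ok
  pos 4: y in {0,2,3}, choose 2; 3->2 ok
  pos 5: w in {1}, choose 1; 2->1 ok
  pos 6: w in {1}, choose 1; 1->1 ok
  pos 7: w in {1}, choose 1; 1->1 ok
  pos 8: w in {1}, choose 1; 1->1 ok
  pos 9: y in {0,2,3}, choose 2; 1->2 ok
  pos 10: y in {0,2,3}, choose 0; 2->0 ok
  pos 11: x in {5}, choose 5; 0->5 ok
  pos 12: y in {0,2,3}, choose 3; 5->3 ok
  pos 13: z in {4}, choose 4; 3->4 ok
  pos 14: x in {5}, choose 5; 4->5 ok
  pos 15: w in {1}, choose 1; 5->1 ok
  pos 16: y in {0,2,3}, choose 2; 1->2 ok
  pos 17: y in {0,2,3}, choose 3; 2->3 ok
  pos 18: w in {1}, choose 1; 3->1 ok
  pos 19: y in {0,2,3}, choose 2; 1->2 ok
  pos 20: y in {0,2,3}, choose 3; 2->3 ok
  pos 21: x in {5}, choose 5; 3->5 ok
  pos 22: y in {0,2,3}, choose 3; 5->3 ok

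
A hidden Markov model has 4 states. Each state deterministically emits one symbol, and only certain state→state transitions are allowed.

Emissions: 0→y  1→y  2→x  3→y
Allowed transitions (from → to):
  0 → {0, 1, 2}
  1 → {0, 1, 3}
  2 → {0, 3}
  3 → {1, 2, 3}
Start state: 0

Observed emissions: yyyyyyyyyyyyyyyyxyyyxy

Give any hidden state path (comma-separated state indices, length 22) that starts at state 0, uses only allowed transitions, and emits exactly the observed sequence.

0,1,0,0,1,1,1,1,0,1,1,1,3,1,3,3,2,0,1,0,2,0

  [0] y  {0,1,3}  => 0  start
  [1] y  {0,1,3}  => 1  0->1 ok
  [2] y  {0,1,3}  => 0  1->0 ok
  [3] y  {0,1,3}  => 0  0->0 ok
  [4] y  {0,1,3}  => 1  0->1 ok
  [5] y  {0,1,3}  => 1  1->1 ok
  [6] y  {0,1,3}  => 1  1->1 ok
  [7] y  {0,1,3}  => 1  1->1 ok
  [8] y  {0,1,3}  => 0  1->0 ok
  [9] y  {0,1,3}  => 1  0->1 ok
  [10] y  {0,1,3}  => 1  1->1 ok
  [11] y  {0,1,3}  => 1  1->1 ok
  [12] y  {0,1,3}  => 3  1->3 ok
  [13] y  {0,1,3}  => 1  3->1 ok
  [14] y  {0,1,3}  => 3  1->3 ok
  [15] y  {0,1,3}  => 3  3->3 ok
  [16] x  {2}  => 2  3->2 ok
  [17] y  {0,1,3}  => 0  2->0 ok
  [18] y  {0,1,3}  => 1  0->1 ok
  [19] y  {0,1,3}  => 0  1->0 ok
  [20] x  {2}  => 2  0->2 ok
  [21] y  {0,1,3}  => 0  2->0 ok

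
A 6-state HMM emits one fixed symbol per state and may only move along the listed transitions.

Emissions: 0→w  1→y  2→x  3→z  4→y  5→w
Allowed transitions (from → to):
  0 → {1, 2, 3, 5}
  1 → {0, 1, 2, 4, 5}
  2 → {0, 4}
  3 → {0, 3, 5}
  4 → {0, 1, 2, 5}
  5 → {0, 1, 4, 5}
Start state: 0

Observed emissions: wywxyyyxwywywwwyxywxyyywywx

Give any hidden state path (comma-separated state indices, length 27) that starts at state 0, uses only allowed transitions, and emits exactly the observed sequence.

  t0 'w' -> {0,5}, take 0 (start)
  t1 'y' -> {1,4}, take 1 (0->1 ok)
  t2 'w' -> {0,5}, take 0 (1->0 ok)
  t3 'x' -> {2}, take 2 (0->2 ok)
  t4 'y' -> {1,4}, take 4 (2->4 ok)
  t5 'y' -> {1,4}, take 1 (4->1 ok)
  t6 'y' -> {1,4}, take 1 (1->1 ok)
  t7 'x' -> {2}, take 2 (1->2 ok)
  t8 'w' -> {0,5}, take 0 (2->0 ok)
  t9 'y' -> {1,4}, take 1 (0->1 ok)
  t10 'w' -> {0,5}, take 0 (1->0 ok)
  t11 'y' -> {1,4}, take 1 (0->1 ok)
  t12 'w' -> {0,5}, take 0 (1->0 ok)
  t13 'w' -> {0,5}, take 5 (0->5 ok)
  t14 'w' -> {0,5}, take 5 (5->5 ok)
  t15 'y' -> {1,4}, take 4 (5->4 ok)
  t16 'x' -> {2}, take 2 (4->2 ok)
  t17 'y' -> {1,4}, take 4 (2->4 ok)
  t18 'w' -> {0,5}, take 0 (4->0 ok)
  t19 'x' -> {2}, take 2 (0->2 ok)
  t20 'y' -> {1,4}, take 4 (2->4 ok)
  t21 'y' -> {1,4}, take 1 (4->1 ok)
  t22 'y' -> {1,4}, take 1 (1->1 ok)
  t23 'w' -> {0,5}, take 5 (1->5 ok)
  t24 'y' -> {1,4}, take 1 (5->1 ok)
  t25 'w' -> {0,5}, take 0 (1->0 ok)
  t26 'x' -> {2}, take 2 (0->2 ok)

0,1,0,2,4,1,1,2,0,1,0,1,0,5,5,4,2,4,0,2,4,1,1,5,1,0,2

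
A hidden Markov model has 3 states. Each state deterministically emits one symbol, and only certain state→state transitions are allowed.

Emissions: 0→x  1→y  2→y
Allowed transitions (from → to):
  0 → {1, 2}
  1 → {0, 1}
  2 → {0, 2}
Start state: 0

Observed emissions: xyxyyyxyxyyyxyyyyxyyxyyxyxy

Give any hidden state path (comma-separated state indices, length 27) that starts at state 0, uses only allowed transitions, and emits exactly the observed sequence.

0,2,0,2,2,2,0,1,0,2,2,2,0,2,2,2,2,0,1,1,0,1,1,0,2,0,2

  [0] x  {0}  => 0  start
  [1] y  {1,2}  => 2  0->2 ok
  [2] x  {0}  => 0  2->0 ok
  [3] y  {1,2}  => 2  0->2 ok
  [4] y  {1,2}  => 2  2->2 ok
  [5] y  {1,2}  => 2  2->2 ok
  [6] x  {0}  => 0  2->0 ok
  [7] y  {1,2}  => 1  0->1 ok
  [8] x  {0}  => 0  1->0 ok
  [9] y  {1,2}  => 2  0->2 ok
  [10] y  {1,2}  => 2  2->2 ok
  [11] y  {1,2}  => 2  2->2 ok
  [12] x  {0}  => 0  2->0 ok
  [13] y  {1,2}  => 2  0->2 ok
  [14] y  {1,2}  => 2  2->2 ok
  [15] y  {1,2}  => 2  2->2 ok
  [16] y  {1,2}  => 2  2->2 ok
  [17] x  {0}  => 0  2->0 ok
  [18] y  {1,2}  => 1  0->1 ok
  [19] y  {1,2}  => 1  1->1 ok
  [20] x  {0}  => 0  1->0 ok
  [21] y  {1,2}  => 1  0->1 ok
  [22] y  {1,2}  => 1  1->1 ok
  [23] x  {0}  => 0  1->0 ok
  [24] y  {1,2}  => 2  0->2 ok
  [25] x  {0}  => 0  2->0 ok
  [26] y  {1,2}  => 2  0->2 ok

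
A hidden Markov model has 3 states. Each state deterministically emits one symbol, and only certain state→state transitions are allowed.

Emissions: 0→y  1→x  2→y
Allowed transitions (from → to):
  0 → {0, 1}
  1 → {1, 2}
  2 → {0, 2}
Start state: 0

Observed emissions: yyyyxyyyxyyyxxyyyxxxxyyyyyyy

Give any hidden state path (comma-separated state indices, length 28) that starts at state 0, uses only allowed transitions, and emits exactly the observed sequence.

0,0,0,0,1,2,2,0,1,2,0,0,1,1,2,2,0,1,1,1,1,2,2,2,2,0,0,0

  pos 0: y in {0,2}, choose 0; start
  pos 1: y in {0,2}, choose 0; 0->0 ok
  pos 2: y in {0,2}, choose 0; 0->0 ok
  pos 3: y in {0,2}, choose 0; 0->0 ok
  pos 4: x in {1}, choose 1; 0->1 ok
  pos 5: y in {0,2}, choose 2; 1->2 ok
  pos 6: y in {0,2}, choose 2; 2->2 ok
  pos 7: y in {0,2}, choose 0; 2->0 ok
  pos 8: x in {1}, choose 1; 0->1 ok
  pos 9: y in {0,2}, choose 2; 1->2 ok
  pos 10: y in {0,2}, choose 0; 2->0 ok
  pos 11: y in {0,2}, choose 0; 0->0 ok
  pos 12: x in {1}, choose 1; 0->1 ok
  pos 13: x in {1}, choose 1; 1->1 ok
  pos 14: y in {0,2}, choose 2; 1->2 ok
  pos 15: y in {0,2}, choose 2; 2->2 ok
  pos 16: y in {0,2}, choose 0; 2->0 ok
  pos 17: x in {1}, choose 1; 0->1 ok
  pos 18: x in {1}, choose 1; 1->1 ok
  pos 19: x in {1}, choose 1; 1->1 ok
  pos 20: x in {1}, choose 1; 1->1 ok
  pos 21: y in {0,2}, choose 2; 1->2 ok
  pos 22: y in {0,2}, choose 2; 2->2 ok
  pos 23: y in {0,2}, choose 2; 2->2 ok
  pos 24: y in {0,2}, choose 2; 2->2 ok
  pos 25: y in {0,2}, choose 0; 2->0 ok
  pos 26: y in {0,2}, choose 0; 0->0 ok
  pos 27: y in {0,2}, choose 0; 0->0 ok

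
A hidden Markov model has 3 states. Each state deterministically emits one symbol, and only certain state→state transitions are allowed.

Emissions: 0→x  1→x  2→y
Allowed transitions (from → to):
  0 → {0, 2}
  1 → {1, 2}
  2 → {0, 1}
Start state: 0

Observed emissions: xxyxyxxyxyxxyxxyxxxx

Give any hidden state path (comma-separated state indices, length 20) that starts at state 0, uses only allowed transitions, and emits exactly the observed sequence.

0,0,2,0,2,0,0,2,1,2,1,1,2,1,1,2,1,1,1,1

  0: obs=x cand={0,1} pick 0 [start]
  1: obs=x cand={0,1} pick 0 [0->0 ok]
  2: obs=y cand={2} pick 2 [0->2 ok]
  3: obs=x cand={0,1} pick 0 [2->0 ok]
  4: obs=y cand={2} pick 2 [0->2 ok]
  5: obs=x cand={0,1} pick 0 [2->0 ok]
  6: obs=x cand={0,1} pick 0 [0->0 ok]
  7: obs=y cand={2} pick 2 [0->2 ok]
  8: obs=x cand={0,1} pick 1 [2->1 ok]
  9: obs=y cand={2} pick 2 [1->2 ok]
  10: obs=x cand={0,1} pick 1 [2->1 ok]
  11: obs=x cand={0,1} pick 1 [1->1 ok]
  12: obs=y cand={2} pick 2 [1->2 ok]
  13: obs=x cand={0,1} pick 1 [2->1 ok]
  14: obs=x cand={0,1} pick 1 [1->1 ok]
  15: obs=y cand={2} pick 2 [1->2 ok]
  16: obs=x cand={0,1} pick 1 [2->1 ok]
  17: obs=x cand={0,1} pick 1 [1->1 ok]
  18: obs=x cand={0,1} pick 1 [1->1 ok]
  19: obs=x cand={0,1} pick 1 [1->1 ok]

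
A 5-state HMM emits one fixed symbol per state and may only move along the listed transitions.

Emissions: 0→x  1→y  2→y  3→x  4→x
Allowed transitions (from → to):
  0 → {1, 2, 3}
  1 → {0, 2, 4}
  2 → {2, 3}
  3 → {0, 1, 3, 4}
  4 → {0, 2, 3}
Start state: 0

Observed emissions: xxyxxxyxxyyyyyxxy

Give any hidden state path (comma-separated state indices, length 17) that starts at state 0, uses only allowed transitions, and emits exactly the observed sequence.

0,3,1,0,3,0,1,4,3,1,2,2,2,2,3,3,1

  0: obs=x cand={0,3,4} pick 0 [start]
  1: obs=x cand={0,3,4} pick 3 [0->3 ok]
  2: obs=y cand={1,2} pick 1 [3->1 ok]
  3: obs=x cand={0,3,4} pick 0 [1->0 ok]
  4: obs=x cand={0,3,4} pick 3 [0->3 ok]
  5: obs=x cand={0,3,4} pick 0 [3->0 ok]
  6: obs=y cand={1,2} pick 1 [0->1 ok]
  7: obs=x cand={0,3,4} pick 4 [1->4 ok]
  8: obs=x cand={0,3,4} pick 3 [4->3 ok]
  9: obs=y cand={1,2} pick 1 [3->1 ok]
  10: obs=y cand={1,2} pick 2 [1->2 ok]
  11: obs=y cand={1,2} pick 2 [2->2 ok]
  12: obs=y cand={1,2} pick 2 [2->2 ok]
  13: obs=y cand={1,2} pick 2 [2->2 ok]
  14: obs=x cand={0,3,4} pick 3 [2->3 ok]
  15: obs=x cand={0,3,4} pick 3 [3->3 ok]
  16: obs=y cand={1,2} pick 1 [3->1 ok]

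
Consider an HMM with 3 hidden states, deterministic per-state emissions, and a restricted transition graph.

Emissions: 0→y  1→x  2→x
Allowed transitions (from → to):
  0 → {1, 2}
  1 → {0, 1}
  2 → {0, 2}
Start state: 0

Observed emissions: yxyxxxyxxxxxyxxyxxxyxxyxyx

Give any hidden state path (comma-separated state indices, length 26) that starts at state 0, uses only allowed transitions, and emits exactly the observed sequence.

0,2,0,2,2,2,0,1,1,1,1,1,0,2,2,0,2,2,2,0,1,1,0,2,0,2

  [0] y  {0}  => 0  start
  [1] x  {1,2}  => 2  0->2 ok
  [2] y  {0}  => 0  2->0 ok
  [3] x  {1,2}  => 2  0->2 ok
  [4] x  {1,2}  => 2  2->2 ok
  [5] x  {1,2}  => 2  2->2 ok
  [6] y  {0}  => 0  2->0 ok
  [7] x  {1,2}  => 1  0->1 ok
  [8] x  {1,2}  => 1  1->1 ok
  [9] x  {1,2}  => 1  1->1 ok
  [10] x  {1,2}  => 1  1->1 ok
  [11] x  {1,2}  => 1  1->1 ok
  [12] y  {0}  => 0  1->0 ok
  [13] x  {1,2}  => 2  0->2 ok
  [14] x  {1,2}  => 2  2->2 ok
  [15] y  {0}  => 0  2->0 ok
  [16] x  {1,2}  => 2  0->2 ok
  [17] x  {1,2}  => 2  2->2 ok
  [18] x  {1,2}  => 2  2->2 ok
  [19] y  {0}  => 0  2->0 ok
  [20] x  {1,2}  => 1  0->1 ok
  [21] x  {1,2}  => 1  1->1 ok
  [22] y  {0}  => 0  1->0 ok
  [23] x  {1,2}  => 2  0->2 ok
  [24] y  {0}  => 0  2->0 ok
  [25] x  {1,2}  => 2  0->2 ok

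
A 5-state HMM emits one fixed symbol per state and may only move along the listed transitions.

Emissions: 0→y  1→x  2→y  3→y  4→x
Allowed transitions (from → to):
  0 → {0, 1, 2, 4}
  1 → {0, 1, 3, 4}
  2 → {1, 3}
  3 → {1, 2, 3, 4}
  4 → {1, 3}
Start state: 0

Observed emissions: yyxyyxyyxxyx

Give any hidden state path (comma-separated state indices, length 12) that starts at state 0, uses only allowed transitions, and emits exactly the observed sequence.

  0: obs=y cand={0,2,3} pick 0 [start]
  1: obs=y cand={0,2,3} pick 2 [0->2 ok]
  2: obs=x cand={1,4} pick 1 [2->1 ok]
  3: obs=y cand={0,2,3} pick 3 [1->3 ok]
  4: obs=y cand={0,2,3} pick 3 [3->3 ok]
  5: obs=x cand={1,4} pick 4 [3->4 ok]
  6: obs=y cand={0,2,3} pick 3 [4->3 ok]
  7: obs=y cand={0,2,3} pick 2 [3->2 ok]
  8: obs=x cand={1,4} pick 1 [2->1 ok]
  9: obs=x cand={1,4} pick 4 [1->4 ok]
  10: obs=y cand={0,2,3} pick 3 [4->3 ok]
  11: obs=x cand={1,4} pick 1 [3->1 ok]

0,2,1,3,3,4,3,2,1,4,3,1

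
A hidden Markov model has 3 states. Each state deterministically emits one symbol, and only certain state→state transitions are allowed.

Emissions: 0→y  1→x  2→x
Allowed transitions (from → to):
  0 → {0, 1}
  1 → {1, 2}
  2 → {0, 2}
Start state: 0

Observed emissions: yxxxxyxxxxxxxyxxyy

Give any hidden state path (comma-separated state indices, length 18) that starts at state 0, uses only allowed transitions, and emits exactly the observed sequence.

  t0 'y' -> {0}, take 0 (start)
  t1 'x' -> {1,2}, take 1 (0->1 ok)
  t2 'x' -> {1,2}, take 1 (1->1 ok)
  t3 'x' -> {1,2}, take 2 (1->2 ok)
  t4 'x' -> {1,2}, take 2 (2->2 ok)
  t5 'y' -> {0}, take 0 (2->0 ok)
  t6 'x' -> {1,2}, take 1 (0->1 ok)
  t7 'x' -> {1,2}, take 1 (1->1 ok)
  t8 'x' -> {1,2}, take 1 (1->1 ok)
  t9 'x' -> {1,2}, take 1 (1->1 ok)
  t10 'x' -> {1,2}, take 1 (1->1 ok)
  t11 'x' -> {1,2}, take 2 (1->2 ok)
  t12 'x' -> {1,2}, take 2 (2->2 ok)
  t13 'y' -> {0}, take 0 (2->0 ok)
  t14 'x' -> {1,2}, take 1 (0->1 ok)
  t15 'x' -> {1,2}, take 2 (1->2 ok)
  t16 'y' -> {0}, take 0 (2->0 ok)
  t17 'y' -> {0}, take 0 (0->0 ok)

0,1,1,2,2,0,1,1,1,1,1,2,2,0,1,2,0,0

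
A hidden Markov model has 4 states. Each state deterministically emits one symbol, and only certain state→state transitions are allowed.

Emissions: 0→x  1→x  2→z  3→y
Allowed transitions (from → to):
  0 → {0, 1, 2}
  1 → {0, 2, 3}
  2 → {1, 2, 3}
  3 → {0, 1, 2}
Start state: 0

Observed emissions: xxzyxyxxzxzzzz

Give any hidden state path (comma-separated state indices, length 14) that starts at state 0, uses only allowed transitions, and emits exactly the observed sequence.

  0: obs=x cand={0,1} pick 0 [start]
  1: obs=x cand={0,1} pick 0 [0->0 ok]
  2: obs=z cand={2} pick 2 [0->2 ok]
  3: obs=y cand={3} pick 3 [2->3 ok]
  4: obs=x cand={0,1} pick 1 [3->1 ok]
  5: obs=y cand={3} pick 3 [1->3 ok]
  6: obs=x cand={0,1} pick 0 [3->0 ok]
  7: obs=x cand={0,1} pick 1 [0->1 ok]
  8: obs=z cand={2} pick 2 [1->2 ok]
  9: obs=x cand={0,1} pick 1 [2->1 ok]
  10: obs=z cand={2} pick 2 [1->2 ok]
  11: obs=z cand={2} pick 2 [2->2 ok]
  12: obs=z cand={2} pick 2 [2->2 ok]
  13: obs=z cand={2} pick 2 [2->2 ok]

0,0,2,3,1,3,0,1,2,1,2,2,2,2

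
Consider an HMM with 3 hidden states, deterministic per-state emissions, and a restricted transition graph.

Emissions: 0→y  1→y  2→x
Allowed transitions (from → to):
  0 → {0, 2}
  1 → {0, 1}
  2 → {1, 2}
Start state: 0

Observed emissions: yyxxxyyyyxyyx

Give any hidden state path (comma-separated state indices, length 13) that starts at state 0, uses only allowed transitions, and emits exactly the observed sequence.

  pos 0: y in {0,1}, choose 0; start
  pos 1: y in {0,1}, choose 0; 0->0 ok
  pos 2: x in {2}, choose 2; 0->2 ok
  pos 3: x in {2}, choose 2; 2->2 ok
  pos 4: x in {2}, choose 2; 2->2 ok
  pos 5: y in {0,1}, choose 1; 2->1 ok
  pos 6: y in {0,1}, choose 1; 1->1 ok
  pos 7: y in {0,1}, choose 1; 1->1 ok
  pos 8: y in {0,1}, choose 0; 1->0 ok
  pos 9: x in {2}, choose 2; 0->2 ok
  pos 10: y in {0,1}, choose 1; 2->1 ok
  pos 11: y in {0,1}, choose 0; 1->0 ok
  pos 12: x in {2}, choose 2; 0->2 ok

0,0,2,2,2,1,1,1,0,2,1,0,2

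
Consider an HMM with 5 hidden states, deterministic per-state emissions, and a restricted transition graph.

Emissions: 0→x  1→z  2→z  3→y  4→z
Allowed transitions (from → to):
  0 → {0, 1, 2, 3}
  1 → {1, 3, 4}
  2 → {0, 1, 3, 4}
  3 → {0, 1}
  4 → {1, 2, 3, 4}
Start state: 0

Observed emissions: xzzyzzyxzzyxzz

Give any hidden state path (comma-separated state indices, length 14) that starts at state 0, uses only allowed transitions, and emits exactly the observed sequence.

0,1,1,3,1,1,3,0,1,1,3,0,2,4

  [0] x  {0}  => 0  start
  [1] z  {1,2,4}  => 1  0->1 ok
  [2] z  {1,2,4}  => 1  1->1 ok
  [3] y  {3}  => 3  1->3 ok
  [4] z  {1,2,4}  => 1  3->1 ok
  [5] z  {1,2,4}  => 1  1->1 ok
  [6] y  {3}  => 3  1->3 ok
  [7] x  {0}  => 0  3->0 ok
  [8] z  {1,2,4}  => 1  0->1 ok
  [9] z  {1,2,4}  => 1  1->1 ok
  [10] y  {3}  => 3  1->3 ok
  [11] x  {0}  => 0  3->0 ok
  [12] z  {1,2,4}  => 2  0->2 ok
  [13] z  {1,2,4}  => 4  2->4 ok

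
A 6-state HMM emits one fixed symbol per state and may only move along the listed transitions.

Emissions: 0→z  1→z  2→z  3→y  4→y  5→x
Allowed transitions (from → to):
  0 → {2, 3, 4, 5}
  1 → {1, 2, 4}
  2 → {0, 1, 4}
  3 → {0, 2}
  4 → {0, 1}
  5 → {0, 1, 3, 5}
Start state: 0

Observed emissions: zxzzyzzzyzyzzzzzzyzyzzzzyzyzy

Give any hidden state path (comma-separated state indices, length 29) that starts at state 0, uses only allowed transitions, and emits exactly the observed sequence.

  pos 0: z in {0,1,2}, choose 0; start
  pos 1: x in {5}, choose 5; 0->5 ok
  pos 2: z in {0,1,2}, choose 1; 5->1 ok
  pos 3: z in {0,1,2}, choose 1; 1->1 ok
  pos 4: y in {3,4}, choose 4; 1->4 ok
  pos 5: z in {0,1,2}, choose 0; 4->0 ok
  pos 6: z in {0,1,2}, choose 2; 0->2 ok
  pos 7: z in {0,1,2}, choose 1; 2->1 ok
  pos 8: y in {3,4}, choose 4; 1->4 ok
  pos 9: z in {0,1,2}, choose 0; 4->0 ok
  pos 10: y in {3,4}, choose 4; 0->4 ok
  pos 11: z in {0,1,2}, choose 1; 4->1 ok
  pos 12: z in {0,1,2}, choose 1; 1->1 ok
  pos 13: z in {0,1,2}, choose 1; 1->1 ok
  pos 14: z in {0,1,2}, choose 2; 1->2 ok
  pos 15: z in {0,1,2}, choose 0; 2->0 ok
  pos 16: z in {0,1,2}, choose 2; 0->2 ok
  pos 17: y in {3,4}, choose 4; 2->4 ok
  pos 18: z in {0,1,2}, choose 0; 4->0 ok
  pos 19: y in {3,4}, choose 3; 0->3 ok
  pos 20: z in {0,1,2}, choose 2; 3->2 ok
  pos 21: z in {0,1,2}, choose 1; 2->1 ok
  pos 22: z in {0,1,2}, choose 2; 1->2 ok
  pos 23: z in {0,1,2}, choose 1; 2->1 ok
  pos 24: y in {3,4}, choose 4; 1->4 ok
  pos 25: z in {0,1,2}, choose 1; 4->1 ok
  pos 26: y in {3,4}, choose 4; 1->4 ok
  pos 27: z in {0,1,2}, choose 0; 4->0 ok
  pos 28: y in {3,4}, choose 3; 0->3 ok

0,5,1,1,4,0,2,1,4,0,4,1,1,1,2,0,2,4,0,3,2,1,2,1,4,1,4,0,3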